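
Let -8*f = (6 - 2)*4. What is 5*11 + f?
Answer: 53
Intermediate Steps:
f = -2 (f = -(6 - 2)*4/8 = -4/2 = -⅛*16 = -2)
5*11 + f = 5*11 - 2 = 55 - 2 = 53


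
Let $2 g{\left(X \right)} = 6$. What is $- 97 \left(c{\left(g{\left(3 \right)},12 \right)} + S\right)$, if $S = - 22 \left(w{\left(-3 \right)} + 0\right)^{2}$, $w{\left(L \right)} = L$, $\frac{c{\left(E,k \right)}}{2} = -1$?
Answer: $19400$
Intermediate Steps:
$g{\left(X \right)} = 3$ ($g{\left(X \right)} = \frac{1}{2} \cdot 6 = 3$)
$c{\left(E,k \right)} = -2$ ($c{\left(E,k \right)} = 2 \left(-1\right) = -2$)
$S = -198$ ($S = - 22 \left(-3 + 0\right)^{2} = - 22 \left(-3\right)^{2} = \left(-22\right) 9 = -198$)
$- 97 \left(c{\left(g{\left(3 \right)},12 \right)} + S\right) = - 97 \left(-2 - 198\right) = \left(-97\right) \left(-200\right) = 19400$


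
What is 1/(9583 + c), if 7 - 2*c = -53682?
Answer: 2/72855 ≈ 2.7452e-5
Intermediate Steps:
c = 53689/2 (c = 7/2 - ½*(-53682) = 7/2 + 26841 = 53689/2 ≈ 26845.)
1/(9583 + c) = 1/(9583 + 53689/2) = 1/(72855/2) = 2/72855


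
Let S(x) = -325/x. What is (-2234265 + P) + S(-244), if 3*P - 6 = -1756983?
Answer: -688061131/244 ≈ -2.8199e+6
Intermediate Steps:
P = -585659 (P = 2 + (1/3)*(-1756983) = 2 - 585661 = -585659)
(-2234265 + P) + S(-244) = (-2234265 - 585659) - 325/(-244) = -2819924 - 325*(-1/244) = -2819924 + 325/244 = -688061131/244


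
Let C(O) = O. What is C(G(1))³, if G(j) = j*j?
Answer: 1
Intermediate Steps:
G(j) = j²
C(G(1))³ = (1²)³ = 1³ = 1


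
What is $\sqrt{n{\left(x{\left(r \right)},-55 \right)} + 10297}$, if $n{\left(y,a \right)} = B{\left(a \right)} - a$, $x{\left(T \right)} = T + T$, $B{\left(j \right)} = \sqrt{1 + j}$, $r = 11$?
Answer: $\sqrt{10352 + 3 i \sqrt{6}} \approx 101.74 + 0.0361 i$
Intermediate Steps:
$x{\left(T \right)} = 2 T$
$n{\left(y,a \right)} = \sqrt{1 + a} - a$
$\sqrt{n{\left(x{\left(r \right)},-55 \right)} + 10297} = \sqrt{\left(\sqrt{1 - 55} - -55\right) + 10297} = \sqrt{\left(\sqrt{-54} + 55\right) + 10297} = \sqrt{\left(3 i \sqrt{6} + 55\right) + 10297} = \sqrt{\left(55 + 3 i \sqrt{6}\right) + 10297} = \sqrt{10352 + 3 i \sqrt{6}}$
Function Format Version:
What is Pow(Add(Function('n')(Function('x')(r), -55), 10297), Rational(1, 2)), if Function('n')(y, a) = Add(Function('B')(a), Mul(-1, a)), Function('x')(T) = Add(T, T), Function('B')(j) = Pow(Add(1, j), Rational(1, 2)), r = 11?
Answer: Pow(Add(10352, Mul(3, I, Pow(6, Rational(1, 2)))), Rational(1, 2)) ≈ Add(101.74, Mul(0.0361, I))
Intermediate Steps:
Function('x')(T) = Mul(2, T)
Function('n')(y, a) = Add(Pow(Add(1, a), Rational(1, 2)), Mul(-1, a))
Pow(Add(Function('n')(Function('x')(r), -55), 10297), Rational(1, 2)) = Pow(Add(Add(Pow(Add(1, -55), Rational(1, 2)), Mul(-1, -55)), 10297), Rational(1, 2)) = Pow(Add(Add(Pow(-54, Rational(1, 2)), 55), 10297), Rational(1, 2)) = Pow(Add(Add(Mul(3, I, Pow(6, Rational(1, 2))), 55), 10297), Rational(1, 2)) = Pow(Add(Add(55, Mul(3, I, Pow(6, Rational(1, 2)))), 10297), Rational(1, 2)) = Pow(Add(10352, Mul(3, I, Pow(6, Rational(1, 2)))), Rational(1, 2))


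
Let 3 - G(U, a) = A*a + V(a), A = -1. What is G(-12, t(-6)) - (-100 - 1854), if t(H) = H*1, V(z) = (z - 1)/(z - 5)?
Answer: 21454/11 ≈ 1950.4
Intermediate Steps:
V(z) = (-1 + z)/(-5 + z)
t(H) = H
G(U, a) = 3 + a - (-1 + a)/(-5 + a) (G(U, a) = 3 - (-a + (-1 + a)/(-5 + a)) = 3 + (a - (-1 + a)/(-5 + a)) = 3 + a - (-1 + a)/(-5 + a))
G(-12, t(-6)) - (-100 - 1854) = (-14 + (-6)**2 - 3*(-6))/(-5 - 6) - (-100 - 1854) = (-14 + 36 + 18)/(-11) - 1*(-1954) = -1/11*40 + 1954 = -40/11 + 1954 = 21454/11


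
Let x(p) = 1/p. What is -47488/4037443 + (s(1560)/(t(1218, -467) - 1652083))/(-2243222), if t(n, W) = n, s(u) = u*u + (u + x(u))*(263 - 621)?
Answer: -137165092634301436697/11662316474836922146200 ≈ -0.011761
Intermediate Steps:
s(u) = u² - 358*u - 358/u (s(u) = u*u + (u + 1/u)*(263 - 621) = u² + (u + 1/u)*(-358) = u² + (-358*u - 358/u) = u² - 358*u - 358/u)
-47488/4037443 + (s(1560)/(t(1218, -467) - 1652083))/(-2243222) = -47488/4037443 + (((-358 + 1560²*(-358 + 1560))/1560)/(1218 - 1652083))/(-2243222) = -47488*1/4037443 + (((-358 + 2433600*1202)/1560)/(-1650865))*(-1/2243222) = -47488/4037443 + (((-358 + 2925187200)/1560)*(-1/1650865))*(-1/2243222) = -47488/4037443 + (((1/1560)*2925186842)*(-1/1650865))*(-1/2243222) = -47488/4037443 + ((1462593421/780)*(-1/1650865))*(-1/2243222) = -47488/4037443 - 1462593421/1287674700*(-1/2243222) = -47488/4037443 + 1462593421/2888540215883400 = -137165092634301436697/11662316474836922146200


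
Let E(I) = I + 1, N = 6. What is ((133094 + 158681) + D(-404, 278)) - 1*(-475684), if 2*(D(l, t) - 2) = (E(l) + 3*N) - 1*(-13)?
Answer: 767275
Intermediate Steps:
E(I) = 1 + I
D(l, t) = 18 + l/2 (D(l, t) = 2 + (((1 + l) + 3*6) - 1*(-13))/2 = 2 + (((1 + l) + 18) + 13)/2 = 2 + ((19 + l) + 13)/2 = 2 + (32 + l)/2 = 2 + (16 + l/2) = 18 + l/2)
((133094 + 158681) + D(-404, 278)) - 1*(-475684) = ((133094 + 158681) + (18 + (½)*(-404))) - 1*(-475684) = (291775 + (18 - 202)) + 475684 = (291775 - 184) + 475684 = 291591 + 475684 = 767275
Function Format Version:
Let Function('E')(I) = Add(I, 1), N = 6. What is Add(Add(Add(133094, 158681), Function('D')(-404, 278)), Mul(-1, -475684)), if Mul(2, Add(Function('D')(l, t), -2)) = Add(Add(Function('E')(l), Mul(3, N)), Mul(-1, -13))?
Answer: 767275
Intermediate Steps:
Function('E')(I) = Add(1, I)
Function('D')(l, t) = Add(18, Mul(Rational(1, 2), l)) (Function('D')(l, t) = Add(2, Mul(Rational(1, 2), Add(Add(Add(1, l), Mul(3, 6)), Mul(-1, -13)))) = Add(2, Mul(Rational(1, 2), Add(Add(Add(1, l), 18), 13))) = Add(2, Mul(Rational(1, 2), Add(Add(19, l), 13))) = Add(2, Mul(Rational(1, 2), Add(32, l))) = Add(2, Add(16, Mul(Rational(1, 2), l))) = Add(18, Mul(Rational(1, 2), l)))
Add(Add(Add(133094, 158681), Function('D')(-404, 278)), Mul(-1, -475684)) = Add(Add(Add(133094, 158681), Add(18, Mul(Rational(1, 2), -404))), Mul(-1, -475684)) = Add(Add(291775, Add(18, -202)), 475684) = Add(Add(291775, -184), 475684) = Add(291591, 475684) = 767275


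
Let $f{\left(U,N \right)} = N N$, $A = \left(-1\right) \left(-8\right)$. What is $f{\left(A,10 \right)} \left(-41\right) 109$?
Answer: $-446900$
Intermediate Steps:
$A = 8$
$f{\left(U,N \right)} = N^{2}$
$f{\left(A,10 \right)} \left(-41\right) 109 = 10^{2} \left(-41\right) 109 = 100 \left(-41\right) 109 = \left(-4100\right) 109 = -446900$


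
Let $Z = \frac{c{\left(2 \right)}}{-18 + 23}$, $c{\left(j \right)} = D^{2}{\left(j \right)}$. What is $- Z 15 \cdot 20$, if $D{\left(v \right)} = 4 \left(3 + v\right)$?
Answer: $-24000$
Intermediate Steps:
$D{\left(v \right)} = 12 + 4 v$
$c{\left(j \right)} = \left(12 + 4 j\right)^{2}$
$Z = 80$ ($Z = \frac{16 \left(3 + 2\right)^{2}}{-18 + 23} = \frac{16 \cdot 5^{2}}{5} = 16 \cdot 25 \cdot \frac{1}{5} = 400 \cdot \frac{1}{5} = 80$)
$- Z 15 \cdot 20 = - 80 \cdot 15 \cdot 20 = - 1200 \cdot 20 = \left(-1\right) 24000 = -24000$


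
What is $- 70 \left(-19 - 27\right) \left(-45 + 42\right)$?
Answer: $-9660$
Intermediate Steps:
$- 70 \left(-19 - 27\right) \left(-45 + 42\right) = - 70 \left(-19 - 27\right) \left(-3\right) = \left(-70\right) \left(-46\right) \left(-3\right) = 3220 \left(-3\right) = -9660$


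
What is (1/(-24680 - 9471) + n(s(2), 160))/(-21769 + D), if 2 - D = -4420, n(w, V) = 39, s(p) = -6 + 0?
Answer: -1331888/592417397 ≈ -0.0022482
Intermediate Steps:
s(p) = -6
D = 4422 (D = 2 - 1*(-4420) = 2 + 4420 = 4422)
(1/(-24680 - 9471) + n(s(2), 160))/(-21769 + D) = (1/(-24680 - 9471) + 39)/(-21769 + 4422) = (1/(-34151) + 39)/(-17347) = (-1/34151 + 39)*(-1/17347) = (1331888/34151)*(-1/17347) = -1331888/592417397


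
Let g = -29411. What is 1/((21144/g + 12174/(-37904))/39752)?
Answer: -22157656356544/579745845 ≈ -38220.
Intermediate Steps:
1/((21144/g + 12174/(-37904))/39752) = 1/((21144/(-29411) + 12174/(-37904))/39752) = 1/((21144*(-1/29411) + 12174*(-1/37904))*(1/39752)) = 1/((-21144/29411 - 6087/18952)*(1/39752)) = 1/(-579745845/557397272*1/39752) = 1/(-579745845/22157656356544) = -22157656356544/579745845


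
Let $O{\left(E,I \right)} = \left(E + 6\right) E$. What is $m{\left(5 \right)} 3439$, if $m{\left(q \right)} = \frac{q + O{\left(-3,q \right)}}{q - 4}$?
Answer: $-13756$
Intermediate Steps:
$O{\left(E,I \right)} = E \left(6 + E\right)$ ($O{\left(E,I \right)} = \left(6 + E\right) E = E \left(6 + E\right)$)
$m{\left(q \right)} = \frac{-9 + q}{-4 + q}$ ($m{\left(q \right)} = \frac{q - 3 \left(6 - 3\right)}{q - 4} = \frac{q - 9}{-4 + q} = \frac{-9 + q}{-4 + q}$)
$m{\left(5 \right)} 3439 = \frac{-9 + 5}{-4 + 5} \cdot 3439 = 1^{-1} \left(-4\right) 3439 = 1 \left(-4\right) 3439 = \left(-4\right) 3439 = -13756$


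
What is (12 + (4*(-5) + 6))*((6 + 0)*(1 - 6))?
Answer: 60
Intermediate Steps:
(12 + (4*(-5) + 6))*((6 + 0)*(1 - 6)) = (12 + (-20 + 6))*(6*(-5)) = (12 - 14)*(-30) = -2*(-30) = 60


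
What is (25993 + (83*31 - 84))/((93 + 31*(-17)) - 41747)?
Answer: -28482/42181 ≈ -0.67523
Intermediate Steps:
(25993 + (83*31 - 84))/((93 + 31*(-17)) - 41747) = (25993 + (2573 - 84))/((93 - 527) - 41747) = (25993 + 2489)/(-434 - 41747) = 28482/(-42181) = 28482*(-1/42181) = -28482/42181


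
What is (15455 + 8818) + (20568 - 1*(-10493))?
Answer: 55334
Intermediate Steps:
(15455 + 8818) + (20568 - 1*(-10493)) = 24273 + (20568 + 10493) = 24273 + 31061 = 55334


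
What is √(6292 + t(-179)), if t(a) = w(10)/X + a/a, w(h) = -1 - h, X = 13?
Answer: √1063374/13 ≈ 79.323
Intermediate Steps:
t(a) = 2/13 (t(a) = (-1 - 1*10)/13 + a/a = (-1 - 10)*(1/13) + 1 = -11*1/13 + 1 = -11/13 + 1 = 2/13)
√(6292 + t(-179)) = √(6292 + 2/13) = √(81798/13) = √1063374/13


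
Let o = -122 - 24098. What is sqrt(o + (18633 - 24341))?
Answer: 2*I*sqrt(7482) ≈ 173.0*I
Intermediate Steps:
o = -24220
sqrt(o + (18633 - 24341)) = sqrt(-24220 + (18633 - 24341)) = sqrt(-24220 - 5708) = sqrt(-29928) = 2*I*sqrt(7482)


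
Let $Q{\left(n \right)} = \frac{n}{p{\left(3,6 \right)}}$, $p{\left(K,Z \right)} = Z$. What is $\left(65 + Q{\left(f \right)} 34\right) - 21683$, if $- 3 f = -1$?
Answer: $- \frac{194545}{9} \approx -21616.0$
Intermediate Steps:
$f = \frac{1}{3}$ ($f = \left(- \frac{1}{3}\right) \left(-1\right) = \frac{1}{3} \approx 0.33333$)
$Q{\left(n \right)} = \frac{n}{6}$
$\left(65 + Q{\left(f \right)} 34\right) - 21683 = \left(65 + \frac{1}{6} \cdot \frac{1}{3} \cdot 34\right) - 21683 = \left(65 + \frac{1}{18} \cdot 34\right) - 21683 = \left(65 + \frac{17}{9}\right) - 21683 = \frac{602}{9} - 21683 = - \frac{194545}{9}$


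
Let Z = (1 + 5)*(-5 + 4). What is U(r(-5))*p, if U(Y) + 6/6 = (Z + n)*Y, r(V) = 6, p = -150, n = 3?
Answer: 2850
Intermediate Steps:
Z = -6 (Z = 6*(-1) = -6)
U(Y) = -1 - 3*Y (U(Y) = -1 + (-6 + 3)*Y = -1 - 3*Y)
U(r(-5))*p = (-1 - 3*6)*(-150) = (-1 - 18)*(-150) = -19*(-150) = 2850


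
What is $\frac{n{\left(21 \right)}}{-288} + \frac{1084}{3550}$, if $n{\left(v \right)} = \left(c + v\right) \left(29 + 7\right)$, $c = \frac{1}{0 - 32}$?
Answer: $- \frac{1052273}{454400} \approx -2.3157$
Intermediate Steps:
$c = - \frac{1}{32}$ ($c = \frac{1}{-32} = - \frac{1}{32} \approx -0.03125$)
$n{\left(v \right)} = - \frac{9}{8} + 36 v$ ($n{\left(v \right)} = \left(- \frac{1}{32} + v\right) \left(29 + 7\right) = \left(- \frac{1}{32} + v\right) 36 = - \frac{9}{8} + 36 v$)
$\frac{n{\left(21 \right)}}{-288} + \frac{1084}{3550} = \frac{- \frac{9}{8} + 36 \cdot 21}{-288} + \frac{1084}{3550} = \left(- \frac{9}{8} + 756\right) \left(- \frac{1}{288}\right) + 1084 \cdot \frac{1}{3550} = \frac{6039}{8} \left(- \frac{1}{288}\right) + \frac{542}{1775} = - \frac{671}{256} + \frac{542}{1775} = - \frac{1052273}{454400}$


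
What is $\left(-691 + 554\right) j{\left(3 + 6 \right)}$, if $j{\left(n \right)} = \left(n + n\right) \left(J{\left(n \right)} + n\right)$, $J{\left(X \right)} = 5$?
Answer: $-34524$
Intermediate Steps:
$j{\left(n \right)} = 2 n \left(5 + n\right)$ ($j{\left(n \right)} = \left(n + n\right) \left(5 + n\right) = 2 n \left(5 + n\right)$)
$\left(-691 + 554\right) j{\left(3 + 6 \right)} = \left(-691 + 554\right) 2 \left(3 + 6\right) \left(5 + \left(3 + 6\right)\right) = - 137 \cdot 2 \cdot 9 \left(5 + 9\right) = - 137 \cdot 2 \cdot 9 \cdot 14 = \left(-137\right) 252 = -34524$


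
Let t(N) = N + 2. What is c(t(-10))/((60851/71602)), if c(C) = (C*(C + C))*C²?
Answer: 586563584/60851 ≈ 9639.3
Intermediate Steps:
t(N) = 2 + N
c(C) = 2*C⁴ (c(C) = (C*(2*C))*C² = (2*C²)*C² = 2*C⁴)
c(t(-10))/((60851/71602)) = (2*(2 - 10)⁴)/((60851/71602)) = (2*(-8)⁴)/((60851*(1/71602))) = (2*4096)/(60851/71602) = 8192*(71602/60851) = 586563584/60851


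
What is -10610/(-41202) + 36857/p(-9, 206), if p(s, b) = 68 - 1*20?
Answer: 253181899/329616 ≈ 768.11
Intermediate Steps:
p(s, b) = 48 (p(s, b) = 68 - 20 = 48)
-10610/(-41202) + 36857/p(-9, 206) = -10610/(-41202) + 36857/48 = -10610*(-1/41202) + 36857*(1/48) = 5305/20601 + 36857/48 = 253181899/329616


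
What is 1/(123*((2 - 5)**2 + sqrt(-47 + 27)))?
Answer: 3/4141 - 2*I*sqrt(5)/12423 ≈ 0.00072446 - 0.00035999*I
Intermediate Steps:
1/(123*((2 - 5)**2 + sqrt(-47 + 27))) = 1/(123*((-3)**2 + sqrt(-20))) = 1/(123*(9 + 2*I*sqrt(5))) = 1/(1107 + 246*I*sqrt(5))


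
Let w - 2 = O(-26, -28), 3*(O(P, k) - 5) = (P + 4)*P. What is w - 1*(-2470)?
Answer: 8003/3 ≈ 2667.7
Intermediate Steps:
O(P, k) = 5 + P*(4 + P)/3 (O(P, k) = 5 + ((P + 4)*P)/3 = 5 + ((4 + P)*P)/3 = 5 + (P*(4 + P))/3 = 5 + P*(4 + P)/3)
w = 593/3 (w = 2 + (5 + (⅓)*(-26)² + (4/3)*(-26)) = 2 + (5 + (⅓)*676 - 104/3) = 2 + (5 + 676/3 - 104/3) = 2 + 587/3 = 593/3 ≈ 197.67)
w - 1*(-2470) = 593/3 - 1*(-2470) = 593/3 + 2470 = 8003/3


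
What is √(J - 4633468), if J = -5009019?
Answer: I*√9642487 ≈ 3105.2*I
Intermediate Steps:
√(J - 4633468) = √(-5009019 - 4633468) = √(-9642487) = I*√9642487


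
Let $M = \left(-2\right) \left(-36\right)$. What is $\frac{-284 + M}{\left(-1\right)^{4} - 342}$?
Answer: $\frac{212}{341} \approx 0.6217$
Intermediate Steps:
$M = 72$
$\frac{-284 + M}{\left(-1\right)^{4} - 342} = \frac{-284 + 72}{\left(-1\right)^{4} - 342} = - \frac{212}{1 - 342} = - \frac{212}{-341} = \left(-212\right) \left(- \frac{1}{341}\right) = \frac{212}{341}$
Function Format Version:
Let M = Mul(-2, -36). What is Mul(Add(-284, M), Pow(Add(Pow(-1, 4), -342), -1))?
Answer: Rational(212, 341) ≈ 0.62170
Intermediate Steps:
M = 72
Mul(Add(-284, M), Pow(Add(Pow(-1, 4), -342), -1)) = Mul(Add(-284, 72), Pow(Add(Pow(-1, 4), -342), -1)) = Mul(-212, Pow(Add(1, -342), -1)) = Mul(-212, Pow(-341, -1)) = Mul(-212, Rational(-1, 341)) = Rational(212, 341)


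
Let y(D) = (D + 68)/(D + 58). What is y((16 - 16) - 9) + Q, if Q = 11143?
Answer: 546066/49 ≈ 11144.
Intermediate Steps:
y(D) = (68 + D)/(58 + D)
y((16 - 16) - 9) + Q = (68 + ((16 - 16) - 9))/(58 + ((16 - 16) - 9)) + 11143 = (68 + (0 - 9))/(58 + (0 - 9)) + 11143 = (68 - 9)/(58 - 9) + 11143 = 59/49 + 11143 = 546066/49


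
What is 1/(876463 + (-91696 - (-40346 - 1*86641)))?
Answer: 1/911754 ≈ 1.0968e-6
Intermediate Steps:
1/(876463 + (-91696 - (-40346 - 1*86641))) = 1/(876463 + (-91696 - (-40346 - 86641))) = 1/(876463 + (-91696 - 1*(-126987))) = 1/(876463 + (-91696 + 126987)) = 1/(876463 + 35291) = 1/911754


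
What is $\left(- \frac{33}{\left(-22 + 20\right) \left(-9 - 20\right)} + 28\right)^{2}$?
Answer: $\frac{2531281}{3364} \approx 752.46$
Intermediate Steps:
$\left(- \frac{33}{\left(-22 + 20\right) \left(-9 - 20\right)} + 28\right)^{2} = \left(- \frac{33}{\left(-2\right) \left(-29\right)} + 28\right)^{2} = \left(- \frac{33}{58} + 28\right)^{2} = \left(\frac{1591}{58}\right)^{2} = \frac{2531281}{3364}$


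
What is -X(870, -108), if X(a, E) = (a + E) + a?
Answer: -1632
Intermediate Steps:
X(a, E) = E + 2*a (X(a, E) = (E + a) + a = E + 2*a)
-X(870, -108) = -(-108 + 2*870) = -(-108 + 1740) = -1*1632 = -1632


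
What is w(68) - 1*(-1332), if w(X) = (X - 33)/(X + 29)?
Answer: 129239/97 ≈ 1332.4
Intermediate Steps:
w(X) = (-33 + X)/(29 + X)
w(68) - 1*(-1332) = (-33 + 68)/(29 + 68) - 1*(-1332) = 35/97 + 1332 = 129239/97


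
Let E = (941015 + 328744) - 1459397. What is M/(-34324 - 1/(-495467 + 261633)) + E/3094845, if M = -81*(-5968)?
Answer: -70270950309564802/4967918365420335 ≈ -14.145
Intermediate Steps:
M = 483408
E = -189638 (E = 1269759 - 1459397 = -189638)
M/(-34324 - 1/(-495467 + 261633)) + E/3094845 = 483408/(-34324 - 1/(-495467 + 261633)) - 189638/3094845 = 483408/(-34324 - 1/(-233834)) - 189638*1/3094845 = 483408/(-34324 - 1*(-1/233834)) - 189638/3094845 = 483408/(-34324 + 1/233834) - 189638/3094845 = 483408/(-8026118215/233834) - 189638/3094845 = 483408*(-233834/8026118215) - 189638/3094845 = -113037226272/8026118215 - 189638/3094845 = -70270950309564802/4967918365420335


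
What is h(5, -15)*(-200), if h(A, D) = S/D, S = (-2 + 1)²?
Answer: 40/3 ≈ 13.333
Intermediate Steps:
S = 1 (S = (-1)² = 1)
h(A, D) = 1/D
h(5, -15)*(-200) = -200/(-15) = -1/15*(-200) = 40/3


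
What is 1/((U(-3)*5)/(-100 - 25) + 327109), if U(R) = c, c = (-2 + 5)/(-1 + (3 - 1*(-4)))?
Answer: 50/16355449 ≈ 3.0571e-6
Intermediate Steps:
c = ½ (c = 3/(-1 + (3 + 4)) = 3/(-1 + 7) = 3/6 = 3*(⅙) = ½ ≈ 0.50000)
U(R) = ½
1/((U(-3)*5)/(-100 - 25) + 327109) = 1/(((½)*5)/(-100 - 25) + 327109) = 1/((5/2)/(-125) + 327109) = 1/((5/2)*(-1/125) + 327109) = 1/(-1/50 + 327109) = 1/(16355449/50) = 50/16355449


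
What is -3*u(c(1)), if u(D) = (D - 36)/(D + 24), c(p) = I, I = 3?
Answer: 11/3 ≈ 3.6667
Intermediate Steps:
c(p) = 3
u(D) = (-36 + D)/(24 + D)
-3*u(c(1)) = -3*(-36 + 3)/(24 + 3) = -3*(-33)/27 = -(-33)/9 = -3*(-11/9) = 11/3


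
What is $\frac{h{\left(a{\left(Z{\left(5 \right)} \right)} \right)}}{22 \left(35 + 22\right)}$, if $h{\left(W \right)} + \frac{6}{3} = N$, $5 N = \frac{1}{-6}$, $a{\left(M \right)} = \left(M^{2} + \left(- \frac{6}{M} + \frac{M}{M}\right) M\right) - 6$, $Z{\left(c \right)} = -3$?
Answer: $- \frac{61}{37620} \approx -0.0016215$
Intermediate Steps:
$a{\left(M \right)} = -6 + M^{2} + M \left(1 - \frac{6}{M}\right)$ ($a{\left(M \right)} = \left(M^{2} + \left(- \frac{6}{M} + 1\right) M\right) - 6 = \left(M^{2} + \left(1 - \frac{6}{M}\right) M\right) - 6 = \left(M^{2} + M \left(1 - \frac{6}{M}\right)\right) - 6 = -6 + M^{2} + M \left(1 - \frac{6}{M}\right)$)
$N = - \frac{1}{30}$ ($N = \frac{1}{5 \left(-6\right)} = \frac{1}{5} \left(- \frac{1}{6}\right) = - \frac{1}{30} \approx -0.033333$)
$h{\left(W \right)} = - \frac{61}{30}$ ($h{\left(W \right)} = -2 - \frac{1}{30} = - \frac{61}{30}$)
$\frac{h{\left(a{\left(Z{\left(5 \right)} \right)} \right)}}{22 \left(35 + 22\right)} = - \frac{61}{30 \cdot 22 \left(35 + 22\right)} = - \frac{61}{30 \cdot 22 \cdot 57} = - \frac{61}{30 \cdot 1254} = \left(- \frac{61}{30}\right) \frac{1}{1254} = - \frac{61}{37620}$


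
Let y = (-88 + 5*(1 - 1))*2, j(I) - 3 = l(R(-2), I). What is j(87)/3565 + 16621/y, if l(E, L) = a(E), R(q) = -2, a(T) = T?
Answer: -5386699/57040 ≈ -94.437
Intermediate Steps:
l(E, L) = E
j(I) = 1 (j(I) = 3 - 2 = 1)
y = -176 (y = (-88 + 5*0)*2 = (-88 + 0)*2 = -88*2 = -176)
j(87)/3565 + 16621/y = 1/3565 + 16621/(-176) = 1*(1/3565) + 16621*(-1/176) = 1/3565 - 1511/16 = -5386699/57040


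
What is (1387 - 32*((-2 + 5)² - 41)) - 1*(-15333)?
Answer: 17744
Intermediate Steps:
(1387 - 32*((-2 + 5)² - 41)) - 1*(-15333) = (1387 - 32*(3² - 41)) + 15333 = (1387 - 32*(9 - 41)) + 15333 = (1387 - 32*(-32)) + 15333 = (1387 - 1*(-1024)) + 15333 = (1387 + 1024) + 15333 = 2411 + 15333 = 17744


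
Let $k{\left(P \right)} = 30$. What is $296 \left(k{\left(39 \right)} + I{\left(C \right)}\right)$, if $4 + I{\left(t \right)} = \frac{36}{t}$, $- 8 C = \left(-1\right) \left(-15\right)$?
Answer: $\frac{10064}{5} \approx 2012.8$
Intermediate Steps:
$C = - \frac{15}{8}$ ($C = - \frac{\left(-1\right) \left(-15\right)}{8} = \left(- \frac{1}{8}\right) 15 = - \frac{15}{8} \approx -1.875$)
$I{\left(t \right)} = -4 + \frac{36}{t}$
$296 \left(k{\left(39 \right)} + I{\left(C \right)}\right) = 296 \left(30 + \left(-4 + \frac{36}{- \frac{15}{8}}\right)\right) = 296 \left(30 + \left(-4 + 36 \left(- \frac{8}{15}\right)\right)\right) = 296 \left(30 - \frac{116}{5}\right) = 296 \cdot \frac{34}{5} = \frac{10064}{5}$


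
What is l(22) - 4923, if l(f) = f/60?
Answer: -147679/30 ≈ -4922.6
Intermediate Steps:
l(f) = f/60 (l(f) = f*(1/60) = f/60)
l(22) - 4923 = (1/60)*22 - 4923 = 11/30 - 4923 = -147679/30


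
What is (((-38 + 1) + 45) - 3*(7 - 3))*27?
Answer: -108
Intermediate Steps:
(((-38 + 1) + 45) - 3*(7 - 3))*27 = ((-37 + 45) - 3*4)*27 = (8 - 12)*27 = -4*27 = -108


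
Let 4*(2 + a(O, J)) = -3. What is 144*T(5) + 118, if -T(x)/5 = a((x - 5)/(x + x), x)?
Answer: 2098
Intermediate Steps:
a(O, J) = -11/4 (a(O, J) = -2 + (1/4)*(-3) = -2 - 3/4 = -11/4)
T(x) = 55/4 (T(x) = -5*(-11/4) = 55/4)
144*T(5) + 118 = 144*(55/4) + 118 = 1980 + 118 = 2098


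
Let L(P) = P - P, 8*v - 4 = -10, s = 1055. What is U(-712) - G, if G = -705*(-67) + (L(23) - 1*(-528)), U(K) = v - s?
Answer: -195275/4 ≈ -48819.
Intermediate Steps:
v = -3/4 (v = 1/2 + (1/8)*(-10) = 1/2 - 5/4 = -3/4 ≈ -0.75000)
U(K) = -4223/4 (U(K) = -3/4 - 1*1055 = -3/4 - 1055 = -4223/4)
L(P) = 0
G = 47763 (G = -705*(-67) + (0 - 1*(-528)) = 47235 + (0 + 528) = 47235 + 528 = 47763)
U(-712) - G = -4223/4 - 1*47763 = -4223/4 - 47763 = -195275/4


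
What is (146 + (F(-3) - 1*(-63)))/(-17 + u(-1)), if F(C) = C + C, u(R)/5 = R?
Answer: -203/22 ≈ -9.2273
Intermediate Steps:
u(R) = 5*R
F(C) = 2*C
(146 + (F(-3) - 1*(-63)))/(-17 + u(-1)) = (146 + (2*(-3) - 1*(-63)))/(-17 + 5*(-1)) = (146 + (-6 + 63))/(-17 - 5) = (146 + 57)/(-22) = 203*(-1/22) = -203/22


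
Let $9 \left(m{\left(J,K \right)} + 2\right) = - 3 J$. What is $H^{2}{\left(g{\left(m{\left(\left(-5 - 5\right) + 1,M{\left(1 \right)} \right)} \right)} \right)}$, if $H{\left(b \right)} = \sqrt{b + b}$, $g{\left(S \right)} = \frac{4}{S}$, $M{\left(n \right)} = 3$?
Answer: $8$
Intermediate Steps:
$m{\left(J,K \right)} = -2 - \frac{J}{3}$ ($m{\left(J,K \right)} = -2 + \frac{\left(-3\right) J}{9} = -2 - \frac{J}{3}$)
$H{\left(b \right)} = \sqrt{2} \sqrt{b}$ ($H{\left(b \right)} = \sqrt{2 b} = \sqrt{2} \sqrt{b}$)
$H^{2}{\left(g{\left(m{\left(\left(-5 - 5\right) + 1,M{\left(1 \right)} \right)} \right)} \right)} = \left(\sqrt{2} \sqrt{\frac{4}{-2 - \frac{\left(-5 - 5\right) + 1}{3}}}\right)^{2} = \left(\sqrt{2} \sqrt{\frac{4}{-2 - \frac{-10 + 1}{3}}}\right)^{2} = \left(\sqrt{2} \sqrt{\frac{4}{-2 - -3}}\right)^{2} = \left(\sqrt{2} \sqrt{\frac{4}{-2 + 3}}\right)^{2} = \left(\sqrt{2} \sqrt{\frac{4}{1}}\right)^{2} = \left(\sqrt{2} \sqrt{4 \cdot 1}\right)^{2} = \left(\sqrt{2} \sqrt{4}\right)^{2} = \left(\sqrt{2} \cdot 2\right)^{2} = \left(2 \sqrt{2}\right)^{2} = 8$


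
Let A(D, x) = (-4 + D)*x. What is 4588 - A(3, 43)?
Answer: 4631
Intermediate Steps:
A(D, x) = x*(-4 + D)
4588 - A(3, 43) = 4588 - 43*(-4 + 3) = 4588 - 43*(-1) = 4588 - 1*(-43) = 4588 + 43 = 4631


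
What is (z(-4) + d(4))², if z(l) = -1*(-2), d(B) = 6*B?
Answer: 676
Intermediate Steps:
z(l) = 2
(z(-4) + d(4))² = (2 + 6*4)² = (2 + 24)² = 26² = 676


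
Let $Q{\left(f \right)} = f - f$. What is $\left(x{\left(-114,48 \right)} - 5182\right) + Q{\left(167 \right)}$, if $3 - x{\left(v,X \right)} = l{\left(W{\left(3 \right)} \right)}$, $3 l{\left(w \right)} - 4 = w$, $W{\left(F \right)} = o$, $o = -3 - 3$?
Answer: $- \frac{15535}{3} \approx -5178.3$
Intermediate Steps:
$o = -6$ ($o = -3 - 3 = -6$)
$W{\left(F \right)} = -6$
$l{\left(w \right)} = \frac{4}{3} + \frac{w}{3}$
$Q{\left(f \right)} = 0$
$x{\left(v,X \right)} = \frac{11}{3}$ ($x{\left(v,X \right)} = 3 - \left(\frac{4}{3} + \frac{1}{3} \left(-6\right)\right) = 3 - \left(\frac{4}{3} - 2\right) = 3 - - \frac{2}{3} = 3 + \frac{2}{3} = \frac{11}{3}$)
$\left(x{\left(-114,48 \right)} - 5182\right) + Q{\left(167 \right)} = \left(\frac{11}{3} - 5182\right) + 0 = - \frac{15535}{3} + 0 = - \frac{15535}{3}$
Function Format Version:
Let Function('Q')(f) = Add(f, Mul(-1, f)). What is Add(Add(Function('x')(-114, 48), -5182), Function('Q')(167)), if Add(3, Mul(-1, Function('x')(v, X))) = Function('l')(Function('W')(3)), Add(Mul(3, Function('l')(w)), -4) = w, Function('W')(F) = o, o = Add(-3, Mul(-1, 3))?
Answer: Rational(-15535, 3) ≈ -5178.3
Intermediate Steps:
o = -6 (o = Add(-3, -3) = -6)
Function('W')(F) = -6
Function('l')(w) = Add(Rational(4, 3), Mul(Rational(1, 3), w))
Function('Q')(f) = 0
Function('x')(v, X) = Rational(11, 3) (Function('x')(v, X) = Add(3, Mul(-1, Add(Rational(4, 3), Mul(Rational(1, 3), -6)))) = Add(3, Mul(-1, Add(Rational(4, 3), -2))) = Add(3, Mul(-1, Rational(-2, 3))) = Add(3, Rational(2, 3)) = Rational(11, 3))
Add(Add(Function('x')(-114, 48), -5182), Function('Q')(167)) = Add(Add(Rational(11, 3), -5182), 0) = Add(Rational(-15535, 3), 0) = Rational(-15535, 3)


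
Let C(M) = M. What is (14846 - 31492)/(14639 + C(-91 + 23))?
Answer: -16646/14571 ≈ -1.1424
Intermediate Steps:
(14846 - 31492)/(14639 + C(-91 + 23)) = (14846 - 31492)/(14639 + (-91 + 23)) = -16646/(14639 - 68) = -16646/14571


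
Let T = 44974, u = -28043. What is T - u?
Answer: 73017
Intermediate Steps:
T - u = 44974 - 1*(-28043) = 44974 + 28043 = 73017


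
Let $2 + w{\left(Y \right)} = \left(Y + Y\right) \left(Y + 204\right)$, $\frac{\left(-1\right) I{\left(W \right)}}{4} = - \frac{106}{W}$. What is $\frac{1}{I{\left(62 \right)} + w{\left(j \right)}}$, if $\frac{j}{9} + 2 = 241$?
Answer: $\frac{31}{314067660} \approx 9.8705 \cdot 10^{-8}$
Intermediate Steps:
$I{\left(W \right)} = \frac{424}{W}$ ($I{\left(W \right)} = - 4 \left(- \frac{106}{W}\right) = \frac{424}{W}$)
$j = 2151$ ($j = -18 + 9 \cdot 241 = -18 + 2169 = 2151$)
$w{\left(Y \right)} = -2 + 2 Y \left(204 + Y\right)$ ($w{\left(Y \right)} = -2 + \left(Y + Y\right) \left(Y + 204\right) = -2 + 2 Y \left(204 + Y\right)$)
$\frac{1}{I{\left(62 \right)} + w{\left(j \right)}} = \frac{1}{\frac{424}{62} + \left(-2 + 2 \cdot 2151^{2} + 408 \cdot 2151\right)} = \frac{1}{424 \cdot \frac{1}{62} + \left(-2 + 2 \cdot 4626801 + 877608\right)} = \frac{1}{\frac{212}{31} + \left(-2 + 9253602 + 877608\right)} = \frac{1}{\frac{212}{31} + 10131208} = \frac{1}{\frac{314067660}{31}} = \frac{31}{314067660}$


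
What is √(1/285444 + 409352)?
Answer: √102942270686609/15858 ≈ 639.81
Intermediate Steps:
√(1/285444 + 409352) = √(116847072289/285444) = √102942270686609/15858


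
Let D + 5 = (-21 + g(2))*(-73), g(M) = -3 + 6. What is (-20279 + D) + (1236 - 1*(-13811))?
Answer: -3923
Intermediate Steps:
g(M) = 3
D = 1309 (D = -5 + (-21 + 3)*(-73) = -5 - 18*(-73) = -5 + 1314 = 1309)
(-20279 + D) + (1236 - 1*(-13811)) = (-20279 + 1309) + (1236 - 1*(-13811)) = -18970 + (1236 + 13811) = -18970 + 15047 = -3923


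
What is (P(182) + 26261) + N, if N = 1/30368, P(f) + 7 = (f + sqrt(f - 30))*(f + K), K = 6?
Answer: 1836352961/30368 + 376*sqrt(38) ≈ 62788.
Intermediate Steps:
P(f) = -7 + (6 + f)*(f + sqrt(-30 + f)) (P(f) = -7 + (f + sqrt(f - 30))*(f + 6) = -7 + (f + sqrt(-30 + f))*(6 + f) = -7 + (6 + f)*(f + sqrt(-30 + f)))
N = 1/30368 ≈ 3.2929e-5
(P(182) + 26261) + N = ((-7 + 182**2 + 6*182 + 6*sqrt(-30 + 182) + 182*sqrt(-30 + 182)) + 26261) + 1/30368 = ((-7 + 33124 + 1092 + 6*sqrt(152) + 182*sqrt(152)) + 26261) + 1/30368 = ((-7 + 33124 + 1092 + 6*(2*sqrt(38)) + 182*(2*sqrt(38))) + 26261) + 1/30368 = ((-7 + 33124 + 1092 + 12*sqrt(38) + 364*sqrt(38)) + 26261) + 1/30368 = ((34209 + 376*sqrt(38)) + 26261) + 1/30368 = (60470 + 376*sqrt(38)) + 1/30368 = 1836352961/30368 + 376*sqrt(38)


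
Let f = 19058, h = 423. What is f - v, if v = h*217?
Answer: -72733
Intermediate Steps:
v = 91791 (v = 423*217 = 91791)
f - v = 19058 - 1*91791 = 19058 - 91791 = -72733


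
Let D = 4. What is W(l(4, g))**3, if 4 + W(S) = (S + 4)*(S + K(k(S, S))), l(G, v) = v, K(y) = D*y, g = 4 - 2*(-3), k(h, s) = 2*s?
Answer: 1981385216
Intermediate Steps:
g = 10 (g = 4 + 6 = 10)
K(y) = 4*y
W(S) = -4 + 9*S*(4 + S) (W(S) = -4 + (S + 4)*(S + 4*(2*S)) = -4 + (4 + S)*(S + 8*S) = -4 + (4 + S)*(9*S) = -4 + 9*S*(4 + S))
W(l(4, g))**3 = (-4 + 9*10**2 + 36*10)**3 = (-4 + 9*100 + 360)**3 = (-4 + 900 + 360)**3 = 1256**3 = 1981385216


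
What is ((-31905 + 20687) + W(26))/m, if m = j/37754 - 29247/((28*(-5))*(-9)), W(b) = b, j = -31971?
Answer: 88733981280/190745783 ≈ 465.19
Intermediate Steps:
m = -190745783/7928340 (m = -31971/37754 - 29247/((28*(-5))*(-9)) = -31971*1/37754 - 29247/((-140*(-9))) = -31971/37754 - 29247/1260 = -31971/37754 - 29247*1/1260 = -31971/37754 - 9749/420 = -190745783/7928340 ≈ -24.059)
((-31905 + 20687) + W(26))/m = ((-31905 + 20687) + 26)/(-190745783/7928340) = (-11218 + 26)*(-7928340/190745783) = -11192*(-7928340/190745783) = 88733981280/190745783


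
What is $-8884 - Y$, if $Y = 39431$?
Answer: $-48315$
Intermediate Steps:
$-8884 - Y = -8884 - 39431 = -48315$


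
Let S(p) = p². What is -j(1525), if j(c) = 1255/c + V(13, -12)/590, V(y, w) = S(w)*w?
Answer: 7579/3599 ≈ 2.1059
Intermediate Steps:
V(y, w) = w³ (V(y, w) = w²*w = w³)
j(c) = -864/295 + 1255/c (j(c) = 1255/c + (-12)³/590 = 1255/c - 1728*1/590 = 1255/c - 864/295 = -864/295 + 1255/c)
-j(1525) = -(-864/295 + 1255/1525) = -(-864/295 + 1255*(1/1525)) = -(-864/295 + 251/305) = -1*(-7579/3599) = 7579/3599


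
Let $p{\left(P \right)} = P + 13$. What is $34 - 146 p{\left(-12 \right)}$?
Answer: $-112$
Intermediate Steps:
$p{\left(P \right)} = 13 + P$
$34 - 146 p{\left(-12 \right)} = 34 - 146 \left(13 - 12\right) = 34 - 146 = -112$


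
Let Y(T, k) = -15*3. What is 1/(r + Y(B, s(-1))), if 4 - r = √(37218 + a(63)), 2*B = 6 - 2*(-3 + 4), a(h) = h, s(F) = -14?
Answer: 41/35600 - 17*√129/35600 ≈ -0.0042720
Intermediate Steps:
B = 2 (B = (6 - 2*(-3 + 4))/2 = (6 - 2*1)/2 = (6 - 2)/2 = (½)*4 = 2)
Y(T, k) = -45
r = 4 - 17*√129 (r = 4 - √(37218 + 63) = 4 - √37281 = 4 - 17*√129 ≈ -189.08)
1/(r + Y(B, s(-1))) = 1/((4 - 17*√129) - 45) = 1/(-41 - 17*√129)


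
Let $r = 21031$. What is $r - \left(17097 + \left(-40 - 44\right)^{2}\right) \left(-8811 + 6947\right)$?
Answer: $45042223$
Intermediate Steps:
$r - \left(17097 + \left(-40 - 44\right)^{2}\right) \left(-8811 + 6947\right) = 21031 - \left(17097 + \left(-40 - 44\right)^{2}\right) \left(-8811 + 6947\right) = 21031 - \left(17097 + \left(-84\right)^{2}\right) \left(-1864\right) = 21031 - \left(17097 + 7056\right) \left(-1864\right) = 21031 - 24153 \left(-1864\right) = 21031 - -45021192 = 21031 + 45021192 = 45042223$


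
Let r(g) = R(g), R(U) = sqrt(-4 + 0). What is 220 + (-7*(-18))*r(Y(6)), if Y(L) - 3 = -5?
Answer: 220 + 252*I ≈ 220.0 + 252.0*I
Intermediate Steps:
Y(L) = -2 (Y(L) = 3 - 5 = -2)
R(U) = 2*I (R(U) = sqrt(-4) = 2*I)
r(g) = 2*I
220 + (-7*(-18))*r(Y(6)) = 220 + (-7*(-18))*(2*I) = 220 + 126*(2*I) = 220 + 252*I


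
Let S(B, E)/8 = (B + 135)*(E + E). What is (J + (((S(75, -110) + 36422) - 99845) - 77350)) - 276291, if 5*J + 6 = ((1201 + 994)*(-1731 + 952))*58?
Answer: -103107816/5 ≈ -2.0622e+7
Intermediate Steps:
S(B, E) = 16*E*(135 + B) (S(B, E) = 8*((B + 135)*(E + E)) = 8*((135 + B)*(2*E)) = 8*(2*E*(135 + B)) = 16*E*(135 + B))
J = -99174496/5 (J = -6/5 + (((1201 + 994)*(-1731 + 952))*58)/5 = -6/5 + ((2195*(-779))*58)/5 = -6/5 + (-1709905*58)/5 = -6/5 + (1/5)*(-99174490) = -6/5 - 19834898 = -99174496/5 ≈ -1.9835e+7)
(J + (((S(75, -110) + 36422) - 99845) - 77350)) - 276291 = (-99174496/5 + (((16*(-110)*(135 + 75) + 36422) - 99845) - 77350)) - 276291 = (-99174496/5 + (((16*(-110)*210 + 36422) - 99845) - 77350)) - 276291 = (-99174496/5 + (((-369600 + 36422) - 99845) - 77350)) - 276291 = (-99174496/5 + ((-333178 - 99845) - 77350)) - 276291 = (-99174496/5 + (-433023 - 77350)) - 276291 = (-99174496/5 - 510373) - 276291 = -101726361/5 - 276291 = -103107816/5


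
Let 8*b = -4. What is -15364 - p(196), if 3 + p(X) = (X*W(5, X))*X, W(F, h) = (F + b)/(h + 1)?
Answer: -3198989/197 ≈ -16239.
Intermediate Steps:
b = -1/2 (b = (1/8)*(-4) = -1/2 ≈ -0.50000)
W(F, h) = (-1/2 + F)/(1 + h) (W(F, h) = (F - 1/2)/(h + 1) = (-1/2 + F)/(1 + h))
p(X) = -3 + 9*X**2/(2*(1 + X)) (p(X) = -3 + (X*((-1/2 + 5)/(1 + X)))*X = -3 + (X*((9/2)/(1 + X)))*X = -3 + (X*(9/(2*(1 + X))))*X = -3 + (9*X/(2*(1 + X)))*X = -3 + 9*X**2/(2*(1 + X)))
-15364 - p(196) = -15364 - 3*(-2 - 2*196 + 3*196**2)/(2*(1 + 196)) = -15364 - 3*(-2 - 392 + 3*38416)/(2*197) = -15364 - 3*(-2 - 392 + 115248)/(2*197) = -15364 - 3*114854/(2*197) = -15364 - 1*172281/197 = -15364 - 172281/197 = -3198989/197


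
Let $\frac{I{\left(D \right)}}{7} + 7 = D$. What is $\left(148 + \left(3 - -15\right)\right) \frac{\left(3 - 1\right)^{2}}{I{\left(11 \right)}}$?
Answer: $\frac{166}{7} \approx 23.714$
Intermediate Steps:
$I{\left(D \right)} = -49 + 7 D$
$\left(148 + \left(3 - -15\right)\right) \frac{\left(3 - 1\right)^{2}}{I{\left(11 \right)}} = \left(148 + \left(3 - -15\right)\right) \frac{\left(3 - 1\right)^{2}}{-49 + 7 \cdot 11} = \left(148 + \left(3 + 15\right)\right) \frac{2^{2}}{-49 + 77} = \left(148 + 18\right) \frac{4}{28} = 166 \cdot 4 \cdot \frac{1}{28} = 166 \cdot \frac{1}{7} = \frac{166}{7}$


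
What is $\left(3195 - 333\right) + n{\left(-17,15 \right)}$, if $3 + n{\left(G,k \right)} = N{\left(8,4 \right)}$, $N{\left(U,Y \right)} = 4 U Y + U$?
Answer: $2995$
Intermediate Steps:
$N{\left(U,Y \right)} = U + 4 U Y$ ($N{\left(U,Y \right)} = 4 U Y + U = U + 4 U Y$)
$n{\left(G,k \right)} = 133$ ($n{\left(G,k \right)} = -3 + 8 \left(1 + 4 \cdot 4\right) = -3 + 8 \left(1 + 16\right) = -3 + 8 \cdot 17 = -3 + 136 = 133$)
$\left(3195 - 333\right) + n{\left(-17,15 \right)} = \left(3195 - 333\right) + 133 = 2862 + 133 = 2995$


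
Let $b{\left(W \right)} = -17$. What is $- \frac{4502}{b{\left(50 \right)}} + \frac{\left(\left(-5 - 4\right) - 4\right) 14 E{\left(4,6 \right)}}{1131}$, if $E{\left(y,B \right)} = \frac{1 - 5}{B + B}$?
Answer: $\frac{1175260}{4437} \approx 264.88$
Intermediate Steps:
$E{\left(y,B \right)} = - \frac{2}{B}$ ($E{\left(y,B \right)} = - \frac{4}{2 B} = - 4 \frac{1}{2 B} = - \frac{2}{B}$)
$- \frac{4502}{b{\left(50 \right)}} + \frac{\left(\left(-5 - 4\right) - 4\right) 14 E{\left(4,6 \right)}}{1131} = - \frac{4502}{-17} + \frac{\left(\left(-5 - 4\right) - 4\right) 14 \left(- \frac{2}{6}\right)}{1131} = \left(-4502\right) \left(- \frac{1}{17}\right) + \left(-9 - 4\right) 14 \left(\left(-2\right) \frac{1}{6}\right) \frac{1}{1131} = \frac{4502}{17} + \left(-13\right) 14 \left(- \frac{1}{3}\right) \frac{1}{1131} = \frac{4502}{17} + \left(-182\right) \left(- \frac{1}{3}\right) \frac{1}{1131} = \frac{4502}{17} + \frac{182}{3} \cdot \frac{1}{1131} = \frac{4502}{17} + \frac{14}{261} = \frac{1175260}{4437}$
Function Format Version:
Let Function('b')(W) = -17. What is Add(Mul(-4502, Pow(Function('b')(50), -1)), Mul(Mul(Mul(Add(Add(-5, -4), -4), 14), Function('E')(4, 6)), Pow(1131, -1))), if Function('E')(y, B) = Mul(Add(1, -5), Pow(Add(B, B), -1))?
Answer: Rational(1175260, 4437) ≈ 264.88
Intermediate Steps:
Function('E')(y, B) = Mul(-2, Pow(B, -1)) (Function('E')(y, B) = Mul(-4, Pow(Mul(2, B), -1)) = Mul(-4, Mul(Rational(1, 2), Pow(B, -1))) = Mul(-2, Pow(B, -1)))
Add(Mul(-4502, Pow(Function('b')(50), -1)), Mul(Mul(Mul(Add(Add(-5, -4), -4), 14), Function('E')(4, 6)), Pow(1131, -1))) = Add(Mul(-4502, Pow(-17, -1)), Mul(Mul(Mul(Add(Add(-5, -4), -4), 14), Mul(-2, Pow(6, -1))), Pow(1131, -1))) = Add(Mul(-4502, Rational(-1, 17)), Mul(Mul(Mul(Add(-9, -4), 14), Mul(-2, Rational(1, 6))), Rational(1, 1131))) = Add(Rational(4502, 17), Mul(Mul(Mul(-13, 14), Rational(-1, 3)), Rational(1, 1131))) = Add(Rational(4502, 17), Mul(Mul(-182, Rational(-1, 3)), Rational(1, 1131))) = Add(Rational(4502, 17), Mul(Rational(182, 3), Rational(1, 1131))) = Add(Rational(4502, 17), Rational(14, 261)) = Rational(1175260, 4437)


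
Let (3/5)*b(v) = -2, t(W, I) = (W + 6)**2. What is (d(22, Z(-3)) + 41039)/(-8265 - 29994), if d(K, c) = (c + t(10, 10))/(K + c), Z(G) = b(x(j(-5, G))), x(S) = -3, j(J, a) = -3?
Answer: -42573/39676 ≈ -1.0730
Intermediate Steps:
t(W, I) = (6 + W)**2
b(v) = -10/3 (b(v) = (5/3)*(-2) = -10/3)
Z(G) = -10/3
d(K, c) = (256 + c)/(K + c) (d(K, c) = (c + (6 + 10)**2)/(K + c) = (c + 16**2)/(K + c) = (c + 256)/(K + c) = (256 + c)/(K + c))
(d(22, Z(-3)) + 41039)/(-8265 - 29994) = ((256 - 10/3)/(22 - 10/3) + 41039)/(-8265 - 29994) = ((758/3)/(56/3) + 41039)/(-38259) = ((3/56)*(758/3) + 41039)*(-1/38259) = (379/28 + 41039)*(-1/38259) = (1149471/28)*(-1/38259) = -42573/39676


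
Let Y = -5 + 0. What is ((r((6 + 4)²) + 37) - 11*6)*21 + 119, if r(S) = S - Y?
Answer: 1715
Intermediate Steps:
Y = -5
r(S) = 5 + S (r(S) = S - 1*(-5) = S + 5 = 5 + S)
((r((6 + 4)²) + 37) - 11*6)*21 + 119 = (((5 + (6 + 4)²) + 37) - 11*6)*21 + 119 = (((5 + 10²) + 37) - 66)*21 + 119 = (((5 + 100) + 37) - 66)*21 + 119 = ((105 + 37) - 66)*21 + 119 = (142 - 66)*21 + 119 = 76*21 + 119 = 1596 + 119 = 1715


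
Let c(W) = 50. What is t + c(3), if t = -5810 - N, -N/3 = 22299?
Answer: 61137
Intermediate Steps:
N = -66897 (N = -3*22299 = -66897)
t = 61087 (t = -5810 - 1*(-66897) = -5810 + 66897 = 61087)
t + c(3) = 61087 + 50 = 61137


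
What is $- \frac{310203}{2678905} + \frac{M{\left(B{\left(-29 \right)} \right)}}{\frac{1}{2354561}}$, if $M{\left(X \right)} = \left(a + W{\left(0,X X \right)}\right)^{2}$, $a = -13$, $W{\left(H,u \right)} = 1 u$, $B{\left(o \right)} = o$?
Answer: $\frac{4324420651275266517}{2678905} \approx 1.6142 \cdot 10^{12}$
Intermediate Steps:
$W{\left(H,u \right)} = u$
$M{\left(X \right)} = \left(-13 + X^{2}\right)^{2}$ ($M{\left(X \right)} = \left(-13 + X X\right)^{2} = \left(-13 + X^{2}\right)^{2}$)
$- \frac{310203}{2678905} + \frac{M{\left(B{\left(-29 \right)} \right)}}{\frac{1}{2354561}} = - \frac{310203}{2678905} + \frac{\left(-13 + \left(-29\right)^{2}\right)^{2}}{\frac{1}{2354561}} = \left(-310203\right) \frac{1}{2678905} + \left(-13 + 841\right)^{2} \frac{1}{\frac{1}{2354561}} = - \frac{310203}{2678905} + 828^{2} \cdot 2354561 = - \frac{310203}{2678905} + 685584 \cdot 2354561 = - \frac{310203}{2678905} + 1614249348624 = \frac{4324420651275266517}{2678905}$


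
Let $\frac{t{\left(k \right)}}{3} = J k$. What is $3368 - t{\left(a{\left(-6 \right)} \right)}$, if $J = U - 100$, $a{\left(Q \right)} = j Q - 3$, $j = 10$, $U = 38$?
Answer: $-8350$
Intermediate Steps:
$a{\left(Q \right)} = -3 + 10 Q$ ($a{\left(Q \right)} = 10 Q - 3 = -3 + 10 Q$)
$J = -62$ ($J = 38 - 100 = -62$)
$t{\left(k \right)} = - 186 k$ ($t{\left(k \right)} = 3 \left(- 62 k\right) = - 186 k$)
$3368 - t{\left(a{\left(-6 \right)} \right)} = 3368 - - 186 \left(-3 + 10 \left(-6\right)\right) = 3368 - - 186 \left(-3 - 60\right) = 3368 - \left(-186\right) \left(-63\right) = 3368 - 11718 = -8350$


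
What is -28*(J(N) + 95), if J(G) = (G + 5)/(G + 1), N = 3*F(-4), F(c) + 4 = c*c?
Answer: -99568/37 ≈ -2691.0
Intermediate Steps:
F(c) = -4 + c**2 (F(c) = -4 + c*c = -4 + c**2)
N = 36 (N = 3*(-4 + (-4)**2) = 3*(-4 + 16) = 3*12 = 36)
J(G) = (5 + G)/(1 + G)
-28*(J(N) + 95) = -28*((5 + 36)/(1 + 36) + 95) = -28*(41/37 + 95) = -28*3556/37 = -99568/37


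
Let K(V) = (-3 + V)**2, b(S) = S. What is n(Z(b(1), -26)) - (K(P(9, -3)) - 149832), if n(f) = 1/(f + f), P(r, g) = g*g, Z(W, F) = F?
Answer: 7789391/52 ≈ 1.4980e+5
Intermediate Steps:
P(r, g) = g**2
n(f) = 1/(2*f)
n(Z(b(1), -26)) - (K(P(9, -3)) - 149832) = (1/2)/(-26) - ((-3 + (-3)**2)**2 - 149832) = (1/2)*(-1/26) - ((-3 + 9)**2 - 149832) = -1/52 - (6**2 - 149832) = -1/52 - (36 - 149832) = -1/52 - 1*(-149796) = -1/52 + 149796 = 7789391/52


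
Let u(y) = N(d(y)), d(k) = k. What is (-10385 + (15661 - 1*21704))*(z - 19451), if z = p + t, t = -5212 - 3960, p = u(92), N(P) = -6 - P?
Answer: 471828588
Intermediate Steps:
u(y) = -6 - y
p = -98 (p = -6 - 1*92 = -6 - 92 = -98)
t = -9172
z = -9270 (z = -98 - 9172 = -9270)
(-10385 + (15661 - 1*21704))*(z - 19451) = (-10385 + (15661 - 1*21704))*(-9270 - 19451) = (-10385 + (15661 - 21704))*(-28721) = (-10385 - 6043)*(-28721) = -16428*(-28721) = 471828588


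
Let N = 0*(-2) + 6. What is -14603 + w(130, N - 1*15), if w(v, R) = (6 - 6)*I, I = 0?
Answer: -14603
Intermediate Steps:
N = 6 (N = 0 + 6 = 6)
w(v, R) = 0 (w(v, R) = (6 - 6)*0 = 0*0 = 0)
-14603 + w(130, N - 1*15) = -14603 + 0 = -14603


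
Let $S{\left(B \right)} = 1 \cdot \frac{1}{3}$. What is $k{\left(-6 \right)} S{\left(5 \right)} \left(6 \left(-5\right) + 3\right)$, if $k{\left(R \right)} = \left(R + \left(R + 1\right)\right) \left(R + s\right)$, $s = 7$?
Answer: $99$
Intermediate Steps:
$S{\left(B \right)} = \frac{1}{3}$ ($S{\left(B \right)} = 1 \cdot \frac{1}{3} = \frac{1}{3}$)
$k{\left(R \right)} = \left(1 + 2 R\right) \left(7 + R\right)$ ($k{\left(R \right)} = \left(R + \left(R + 1\right)\right) \left(R + 7\right) = \left(R + \left(1 + R\right)\right) \left(7 + R\right) = \left(1 + 2 R\right) \left(7 + R\right)$)
$k{\left(-6 \right)} S{\left(5 \right)} \left(6 \left(-5\right) + 3\right) = \left(7 + 2 \left(-6\right)^{2} + 15 \left(-6\right)\right) \frac{1}{3} \left(6 \left(-5\right) + 3\right) = \left(7 + 2 \cdot 36 - 90\right) \frac{1}{3} \left(-30 + 3\right) = \left(7 + 72 - 90\right) \frac{1}{3} \left(-27\right) = \left(-11\right) \frac{1}{3} \left(-27\right) = \left(- \frac{11}{3}\right) \left(-27\right) = 99$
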